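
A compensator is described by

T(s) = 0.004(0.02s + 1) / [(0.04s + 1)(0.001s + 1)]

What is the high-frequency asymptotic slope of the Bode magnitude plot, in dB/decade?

Each pole contributes −20 dB/decade at high frequency; each zero contributes +20 dB/decade.
Net: 1 zero(s) − 2 pole(s) → -20 dB/decade.

-20 dB/decade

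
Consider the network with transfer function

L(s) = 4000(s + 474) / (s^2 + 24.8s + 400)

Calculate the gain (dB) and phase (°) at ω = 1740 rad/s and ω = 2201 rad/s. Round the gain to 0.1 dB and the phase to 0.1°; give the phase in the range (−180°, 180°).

ω = 1740: 7.5 dB, -104.4°; ω = 2201: 5.4 dB, -101.5°

At s = jω = j1740:
zero (s+474): 474 + j1740 → |·| = √(474²+1740²) = √3252276 ≈ 1803.4, ∠ = arctan(1740/474) ≈ 74.76°
quadratic: (j1740)² + 24.8·j1740 + 400 = -3027200 + j43152 → |·| ≈ 3.0275e+06, ∠ ≈ 179.18°
|L| = 4000 · 1803.4 / 3.0275e+06 ≈ 2.3827
Gain = 20 log₁₀(2.3827) ≈ 7.54 dB
∠L = 74.76° − 179.18° = -104.42°

At s = jω = j2201:
zero (s+474): 474 + j2201 → |·| = √(474²+2201²) = √5069077 ≈ 2251.5, ∠ = arctan(2201/474) ≈ 77.85°
quadratic: (j2201)² + 24.8·j2201 + 400 = -4844001 + j54584.8 → |·| ≈ 4.8443e+06, ∠ ≈ 179.35°
|L| = 4000 · 2251.5 / 4.8443e+06 ≈ 1.8591
Gain = 20 log₁₀(1.8591) ≈ 5.39 dB
∠L = 77.85° − 179.35° = -101.50°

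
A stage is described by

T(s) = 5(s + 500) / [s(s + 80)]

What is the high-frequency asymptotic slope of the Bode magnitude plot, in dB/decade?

-20 dB/decade

Each pole contributes −20 dB/decade at high frequency; each zero contributes +20 dB/decade.
Net: 1 zero(s) − 2 pole(s) → -20 dB/decade.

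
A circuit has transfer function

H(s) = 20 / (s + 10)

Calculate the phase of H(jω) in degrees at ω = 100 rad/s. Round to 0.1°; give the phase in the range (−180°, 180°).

At s = jω = j100:
pole (s+10): 10 + j100 → |·| = √(10²+100²) = √10100 ≈ 100.5, ∠ = arctan(100/10) ≈ 84.29°
∠H = 0.00° − 84.29° = -84.29°

-84.3°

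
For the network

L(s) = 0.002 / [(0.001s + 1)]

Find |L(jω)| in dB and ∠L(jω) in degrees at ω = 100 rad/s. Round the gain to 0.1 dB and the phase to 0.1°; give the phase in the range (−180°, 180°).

At ω = 100 rad/s:
pole (1 + j100·0.001) = 1 + j0.1 → |·| ≈ 1.005, ∠ ≈ 5.71°
|L| = 0.002 · 1 / (1.005) ≈ 0.00199
Gain = 20 log₁₀(0.00199) ≈ -54.02 dB
∠L = (0°) − (5.71°) = -5.71°

-54.0 dB, -5.7°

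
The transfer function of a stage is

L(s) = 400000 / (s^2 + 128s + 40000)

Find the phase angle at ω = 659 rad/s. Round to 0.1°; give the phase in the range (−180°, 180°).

-167.9°

At s = jω = j659:
quadratic: (j659)² + 128·j659 + 40000 = -394281 + j84352 → |·| ≈ 4.032e+05, ∠ ≈ 167.92°
∠L = 0.00° − 167.92° = -167.92°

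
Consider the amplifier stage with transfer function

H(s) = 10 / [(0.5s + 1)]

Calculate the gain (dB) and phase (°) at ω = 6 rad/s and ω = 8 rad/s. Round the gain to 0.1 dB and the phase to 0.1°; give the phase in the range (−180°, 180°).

At ω = 6 rad/s:
pole (1 + j6·0.5) = 1 + j3 → |·| ≈ 3.1623, ∠ ≈ 71.57°
|H| = 10 · 1 / (3.1623) ≈ 3.1623
Gain = 20 log₁₀(3.1623) ≈ 10.00 dB
∠H = (0°) − (71.57°) = -71.57°

At ω = 8 rad/s:
pole (1 + j8·0.5) = 1 + j4 → |·| ≈ 4.1231, ∠ ≈ 75.96°
|H| = 10 · 1 / (4.1231) ≈ 2.4254
Gain = 20 log₁₀(2.4254) ≈ 7.70 dB
∠H = (0°) − (75.96°) = -75.96°

ω = 6: 10.0 dB, -71.6°; ω = 8: 7.7 dB, -76.0°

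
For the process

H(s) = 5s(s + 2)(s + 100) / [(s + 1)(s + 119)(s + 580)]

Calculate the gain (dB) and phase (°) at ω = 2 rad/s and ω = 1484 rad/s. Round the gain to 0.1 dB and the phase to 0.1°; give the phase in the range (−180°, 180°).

ω = 2: -34.7 dB, 71.6°; ω = 1484: 13.4 dB, 22.0°

At s = jω = j2:
zero (s+2): 2 + j2 → |·| = √(2²+2²) = √8 ≈ 2.8284, ∠ = arctan(2/2) ≈ 45.00°
zero (s+100): 100 + j2 → |·| = √(100²+2²) = √10004 ≈ 100.02, ∠ = arctan(2/100) ≈ 1.15°
zero at origin: s = j2 → |·| = 2, ∠ = 90.00°
pole (s+1): 1 + j2 → |·| = √(1²+2²) = √5 ≈ 2.2361, ∠ = arctan(2/1) ≈ 63.43°
pole (s+119): 119 + j2 → |·| = √(119²+2²) = √14165 ≈ 119.02, ∠ = arctan(2/119) ≈ 0.96°
pole (s+580): 580 + j2 → |·| = √(580²+2²) = √336404 ≈ 580, ∠ = arctan(2/580) ≈ 0.20°
|H| = 5 · 565.79 / 1.5436e+05 ≈ 0.018327
Gain = 20 log₁₀(0.018327) ≈ -34.74 dB
∠H = 136.15° − 64.59° = 71.56°

At s = jω = j1484:
zero (s+2): 2 + j1484 → |·| = √(2²+1484²) = √2202260 ≈ 1484, ∠ = arctan(1484/2) ≈ 89.92°
zero (s+100): 100 + j1484 → |·| = √(100²+1484²) = √2212256 ≈ 1487.4, ∠ = arctan(1484/100) ≈ 86.14°
zero at origin: s = j1484 → |·| = 1484, ∠ = 90.00°
pole (s+1): 1 + j1484 → |·| = √(1²+1484²) = √2202257 ≈ 1484, ∠ = arctan(1484/1) ≈ 89.96°
pole (s+119): 119 + j1484 → |·| = √(119²+1484²) = √2216417 ≈ 1488.8, ∠ = arctan(1484/119) ≈ 85.42°
pole (s+580): 580 + j1484 → |·| = √(580²+1484²) = √2538656 ≈ 1593.3, ∠ = arctan(1484/580) ≈ 68.65°
|H| = 5 · 3.2756e+09 / 3.5202e+09 ≈ 4.6526
Gain = 20 log₁₀(4.6526) ≈ 13.35 dB
∠H = 266.06° − 244.03° = 22.03°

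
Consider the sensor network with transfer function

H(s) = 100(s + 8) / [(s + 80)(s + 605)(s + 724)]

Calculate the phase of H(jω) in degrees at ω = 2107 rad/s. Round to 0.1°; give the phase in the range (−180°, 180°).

At s = jω = j2107:
zero (s+8): 8 + j2107 → |·| = √(8²+2107²) = √4439513 ≈ 2107, ∠ = arctan(2107/8) ≈ 89.78°
pole (s+80): 80 + j2107 → |·| = √(80²+2107²) = √4445849 ≈ 2108.5, ∠ = arctan(2107/80) ≈ 87.83°
pole (s+605): 605 + j2107 → |·| = √(605²+2107²) = √4805474 ≈ 2192.1, ∠ = arctan(2107/605) ≈ 73.98°
pole (s+724): 724 + j2107 → |·| = √(724²+2107²) = √4963625 ≈ 2227.9, ∠ = arctan(2107/724) ≈ 71.04°
∠H = 89.78° − 232.85° = -143.07°

-143.1°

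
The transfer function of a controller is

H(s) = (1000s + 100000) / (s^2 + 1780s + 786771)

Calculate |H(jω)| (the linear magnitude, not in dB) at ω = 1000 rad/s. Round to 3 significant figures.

0.561

Substitute s = j1000:
Numerator: 1000(j1000) + 100000 = 100000 + j1000000
Denominator: (j1000)^2 + 1780(j1000) + 786771 = -213229 + j1780000
|N| = √(100000² + 1000000²) ≈ 1.005e+06, ∠N ≈ 84.29°
|D| = √(213229² + 1780000²) ≈ 1.7927e+06, ∠D ≈ 96.83°
|H| = 1.005e+06 / 1.7927e+06 ≈ 0.56061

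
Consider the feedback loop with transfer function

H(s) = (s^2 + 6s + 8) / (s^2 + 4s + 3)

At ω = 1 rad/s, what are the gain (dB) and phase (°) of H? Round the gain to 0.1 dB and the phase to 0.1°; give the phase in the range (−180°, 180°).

6.3 dB, -22.8°

Substitute s = j1:
Numerator: (j1)^2 + 6(j1) + 8 = 7 + j6
Denominator: (j1)^2 + 4(j1) + 3 = 2 + j4
|N| = √(7² + 6²) ≈ 9.2195, ∠N ≈ 40.60°
|D| = √(2² + 4²) ≈ 4.4721, ∠D ≈ 63.43°
|H| = 9.2195 / 4.4721 ≈ 2.0616
Gain = 20 log₁₀(2.0616) ≈ 6.28 dB
∠H = 40.60° − 63.43° = -22.83°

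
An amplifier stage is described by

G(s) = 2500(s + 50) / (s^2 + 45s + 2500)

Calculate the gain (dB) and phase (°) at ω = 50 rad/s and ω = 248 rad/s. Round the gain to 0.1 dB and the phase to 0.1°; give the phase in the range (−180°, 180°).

ω = 50: 37.9 dB, -45.0°; ω = 248: 20.5 dB, -90.7°

At s = jω = j50:
zero (s+50): 50 + j50 → |·| = √(50²+50²) = √5000 ≈ 70.711, ∠ = arctan(50/50) ≈ 45.00°
quadratic: (j50)² + 45·j50 + 2500 = 0 + j2250 → |·| ≈ 2250, ∠ ≈ 90.00°
|G| = 2500 · 70.711 / 2250 ≈ 78.568
Gain = 20 log₁₀(78.568) ≈ 37.90 dB
∠G = 45.00° − 90.00° = -45.00°

At s = jω = j248:
zero (s+50): 50 + j248 → |·| = √(50²+248²) = √64004 ≈ 252.99, ∠ = arctan(248/50) ≈ 78.60°
quadratic: (j248)² + 45·j248 + 2500 = -59004 + j11160 → |·| ≈ 60050, ∠ ≈ 169.29°
|G| = 2500 · 252.99 / 60050 ≈ 10.532
Gain = 20 log₁₀(10.532) ≈ 20.45 dB
∠G = 78.60° − 169.29° = -90.69°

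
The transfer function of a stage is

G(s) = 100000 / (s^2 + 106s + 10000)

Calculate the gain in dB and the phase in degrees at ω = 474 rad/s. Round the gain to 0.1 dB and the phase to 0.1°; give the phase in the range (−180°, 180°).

At s = jω = j474:
quadratic: (j474)² + 106·j474 + 10000 = -214676 + j50244 → |·| ≈ 2.2048e+05, ∠ ≈ 166.83°
|G| = 100000 / 2.2048e+05 ≈ 0.45356
Gain = 20 log₁₀(0.45356) ≈ -6.87 dB
∠G = 0.00° − 166.83° = -166.83°

-6.9 dB, -166.8°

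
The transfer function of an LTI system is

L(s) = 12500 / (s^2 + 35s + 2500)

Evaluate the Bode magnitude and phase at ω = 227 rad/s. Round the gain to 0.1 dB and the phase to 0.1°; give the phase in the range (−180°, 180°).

-12.0 dB, -170.8°

At s = jω = j227:
quadratic: (j227)² + 35·j227 + 2500 = -49029 + j7945 → |·| ≈ 49669, ∠ ≈ 170.80°
|L| = 12500 / 49669 ≈ 0.25167
Gain = 20 log₁₀(0.25167) ≈ -11.98 dB
∠L = 0.00° − 170.80° = -170.80°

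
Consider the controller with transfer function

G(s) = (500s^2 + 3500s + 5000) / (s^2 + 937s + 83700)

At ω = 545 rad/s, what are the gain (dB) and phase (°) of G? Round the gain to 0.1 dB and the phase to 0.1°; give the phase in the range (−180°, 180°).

Substitute s = j545:
Numerator: 500(j545)^2 + 3500(j545) + 5000 = -148507500 + j1907500
Denominator: (j545)^2 + 937(j545) + 83700 = -213325 + j510665
|N| = √(148507500² + 1907500²) ≈ 1.4852e+08, ∠N ≈ 179.26°
|D| = √(213325² + 510665²) ≈ 5.5343e+05, ∠D ≈ 112.67°
|G| = 1.4852e+08 / 5.5343e+05 ≈ 268.36
Gain = 20 log₁₀(268.36) ≈ 48.57 dB
∠G = 179.26° − 112.67° = 66.59°

48.6 dB, 66.6°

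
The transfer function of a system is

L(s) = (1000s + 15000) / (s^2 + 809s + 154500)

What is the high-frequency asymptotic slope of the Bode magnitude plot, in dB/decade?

Each pole contributes −20 dB/decade at high frequency; each zero contributes +20 dB/decade.
Net: 1 zero(s) − 2 pole(s) → -20 dB/decade.

-20 dB/decade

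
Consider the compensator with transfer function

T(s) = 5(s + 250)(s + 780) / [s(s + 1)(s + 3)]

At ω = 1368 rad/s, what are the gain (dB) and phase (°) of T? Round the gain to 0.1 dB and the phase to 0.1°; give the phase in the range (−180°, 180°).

At s = jω = j1368:
zero (s+250): 250 + j1368 → |·| = √(250²+1368²) = √1933924 ≈ 1390.7, ∠ = arctan(1368/250) ≈ 79.64°
zero (s+780): 780 + j1368 → |·| = √(780²+1368²) = √2479824 ≈ 1574.7, ∠ = arctan(1368/780) ≈ 60.31°
pole (s+1): 1 + j1368 → |·| = √(1²+1368²) = √1871425 ≈ 1368, ∠ = arctan(1368/1) ≈ 89.96°
pole (s+3): 3 + j1368 → |·| = √(3²+1368²) = √1871433 ≈ 1368, ∠ = arctan(1368/3) ≈ 89.87°
pole at origin: |s| = 1368, ∠ = 90.00° (in denominator)
|T| = 5 · 2.1899e+06 / 2.5601e+09 ≈ 0.004277
Gain = 20 log₁₀(0.004277) ≈ -47.38 dB
∠T = 139.95° − 269.83° = -129.88°

-47.4 dB, -129.9°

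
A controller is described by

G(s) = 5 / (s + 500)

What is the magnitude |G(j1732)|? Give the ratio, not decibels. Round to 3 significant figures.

Substitute s = j1732:
Numerator: 5 = 5 + j0
Denominator: (j1732) + 500 = 500 + j1732
|N| = √(5² + 0²) ≈ 5, ∠N ≈ 0.00°
|D| = √(500² + 1732²) ≈ 1802.7, ∠D ≈ 73.90°
|G| = 5 / 1802.7 ≈ 0.0027736

0.00277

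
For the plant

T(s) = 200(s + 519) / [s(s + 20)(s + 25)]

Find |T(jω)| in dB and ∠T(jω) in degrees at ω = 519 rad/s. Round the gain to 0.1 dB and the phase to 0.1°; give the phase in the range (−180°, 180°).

At s = jω = j519:
zero (s+519): 519 + j519 → |·| = √(519²+519²) = √538722 ≈ 733.98, ∠ = arctan(519/519) ≈ 45.00°
pole (s+20): 20 + j519 → |·| = √(20²+519²) = √269761 ≈ 519.39, ∠ = arctan(519/20) ≈ 87.79°
pole (s+25): 25 + j519 → |·| = √(25²+519²) = √269986 ≈ 519.6, ∠ = arctan(519/25) ≈ 87.24°
pole at origin: |s| = 519, ∠ = 90.00° (in denominator)
|T| = 200 · 733.98 / 1.4007e+08 ≈ 0.001048
Gain = 20 log₁₀(0.001048) ≈ -59.59 dB
∠T = 45.00° − 265.03° = -220.03° ≡ 139.97° (principal value)

-59.6 dB, 140.0°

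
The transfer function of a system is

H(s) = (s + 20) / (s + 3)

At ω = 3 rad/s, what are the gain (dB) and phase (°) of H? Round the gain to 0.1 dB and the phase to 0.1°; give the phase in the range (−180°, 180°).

At s = jω = j3:
zero (s+20): 20 + j3 → |·| = √(20²+3²) = √409 ≈ 20.224, ∠ = arctan(3/20) ≈ 8.53°
pole (s+3): 3 + j3 → |·| = √(3²+3²) = √18 ≈ 4.2426, ∠ = arctan(3/3) ≈ 45.00°
|H| = 1 · 20.224 / 4.2426 ≈ 4.7669
Gain = 20 log₁₀(4.7669) ≈ 13.56 dB
∠H = 8.53° − 45.00° = -36.47°

13.6 dB, -36.5°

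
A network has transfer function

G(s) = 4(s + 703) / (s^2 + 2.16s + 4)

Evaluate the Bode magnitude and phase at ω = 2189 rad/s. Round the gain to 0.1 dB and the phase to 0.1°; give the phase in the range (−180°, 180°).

-54.3 dB, -107.7°

At s = jω = j2189:
zero (s+703): 703 + j2189 → |·| = √(703²+2189²) = √5285930 ≈ 2299.1, ∠ = arctan(2189/703) ≈ 72.20°
quadratic: (j2189)² + 2.16·j2189 + 4 = -4791717 + j4728.24 → |·| ≈ 4.7917e+06, ∠ ≈ 179.94°
|G| = 4 · 2299.1 / 4.7917e+06 ≈ 0.0019192
Gain = 20 log₁₀(0.0019192) ≈ -54.34 dB
∠G = 72.20° − 179.94° = -107.74°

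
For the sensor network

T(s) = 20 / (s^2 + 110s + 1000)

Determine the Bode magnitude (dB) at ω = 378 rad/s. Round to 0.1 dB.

Substitute s = j378:
Numerator: 20 = 20 + j0
Denominator: (j378)^2 + 110(j378) + 1000 = -141884 + j41580
|N| = √(20² + 0²) ≈ 20, ∠N ≈ 0.00°
|D| = √(141884² + 41580²) ≈ 1.4785e+05, ∠D ≈ 163.67°
|T| = 20 / 1.4785e+05 ≈ 0.00013527
Gain = 20 log₁₀(0.00013527) ≈ -77.38 dB

-77.4 dB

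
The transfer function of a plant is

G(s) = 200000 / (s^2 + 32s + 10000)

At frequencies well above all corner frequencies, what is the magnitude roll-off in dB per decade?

-40 dB/decade

Each pole contributes −20 dB/decade at high frequency; each zero contributes +20 dB/decade.
Net: 0 zero(s) − 2 pole(s) → -40 dB/decade.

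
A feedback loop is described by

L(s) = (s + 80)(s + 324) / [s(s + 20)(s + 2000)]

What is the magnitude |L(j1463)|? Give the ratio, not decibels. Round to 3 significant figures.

At s = jω = j1463:
zero (s+80): 80 + j1463 → |·| = √(80²+1463²) = √2146769 ≈ 1465.2, ∠ = arctan(1463/80) ≈ 86.87°
zero (s+324): 324 + j1463 → |·| = √(324²+1463²) = √2245345 ≈ 1498.4, ∠ = arctan(1463/324) ≈ 77.51°
pole (s+20): 20 + j1463 → |·| = √(20²+1463²) = √2140769 ≈ 1463.1, ∠ = arctan(1463/20) ≈ 89.22°
pole (s+2000): 2000 + j1463 → |·| = √(2000²+1463²) = √6140369 ≈ 2478, ∠ = arctan(1463/2000) ≈ 36.19°
pole at origin: |s| = 1463, ∠ = 90.00° (in denominator)
|L| = 1 · 2.1955e+06 / 5.3042e+09 ≈ 0.00041392

0.000414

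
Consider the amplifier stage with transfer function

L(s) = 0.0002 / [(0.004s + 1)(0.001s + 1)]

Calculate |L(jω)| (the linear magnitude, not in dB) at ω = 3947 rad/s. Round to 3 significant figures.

At ω = 3947 rad/s:
pole (1 + j3947·0.004) = 1 + j15.788 → |·| ≈ 15.82, ∠ ≈ 86.38°
pole (1 + j3947·0.001) = 1 + j3.947 → |·| ≈ 4.0717, ∠ ≈ 75.78°
|L| = 0.0002 · 1 / (15.82 · 4.0717) ≈ 3.1049e-06

3.10e-06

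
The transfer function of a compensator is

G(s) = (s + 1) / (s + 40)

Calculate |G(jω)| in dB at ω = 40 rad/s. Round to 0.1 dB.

At s = jω = j40:
zero (s+1): 1 + j40 → |·| = √(1²+40²) = √1601 ≈ 40.012, ∠ = arctan(40/1) ≈ 88.57°
pole (s+40): 40 + j40 → |·| = √(40²+40²) = √3200 ≈ 56.569, ∠ = arctan(40/40) ≈ 45.00°
|G| = 1 · 40.012 / 56.569 ≈ 0.70731
Gain = 20 log₁₀(0.70731) ≈ -3.01 dB

-3.0 dB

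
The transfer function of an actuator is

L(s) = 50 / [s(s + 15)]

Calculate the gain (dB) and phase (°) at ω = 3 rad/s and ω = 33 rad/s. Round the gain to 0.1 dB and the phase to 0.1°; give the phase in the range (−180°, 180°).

ω = 3: 0.7 dB, -101.3°; ω = 33: -27.6 dB, -155.6°

At s = jω = j3:
pole (s+15): 15 + j3 → |·| = √(15²+3²) = √234 ≈ 15.297, ∠ = arctan(3/15) ≈ 11.31°
pole at origin: |s| = 3, ∠ = 90.00° (in denominator)
|L| = 50 / 45.891 ≈ 1.0895
Gain = 20 log₁₀(1.0895) ≈ 0.74 dB
∠L = 0.00° − 101.31° = -101.31°

At s = jω = j33:
pole (s+15): 15 + j33 → |·| = √(15²+33²) = √1314 ≈ 36.249, ∠ = arctan(33/15) ≈ 65.56°
pole at origin: |s| = 33, ∠ = 90.00° (in denominator)
|L| = 50 / 1196.2 ≈ 0.041799
Gain = 20 log₁₀(0.041799) ≈ -27.58 dB
∠L = 0.00° − 155.56° = -155.56°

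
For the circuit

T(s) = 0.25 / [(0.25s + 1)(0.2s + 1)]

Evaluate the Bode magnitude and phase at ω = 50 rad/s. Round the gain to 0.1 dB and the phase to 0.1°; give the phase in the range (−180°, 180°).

-54.1 dB, -169.7°

At ω = 50 rad/s:
pole (1 + j50·0.25) = 1 + j12.5 → |·| ≈ 12.54, ∠ ≈ 85.43°
pole (1 + j50·0.2) = 1 + j10 → |·| ≈ 10.05, ∠ ≈ 84.29°
|T| = 0.25 · 1 / (12.54 · 10.05) ≈ 0.0019837
Gain = 20 log₁₀(0.0019837) ≈ -54.05 dB
∠T = (0°) − (85.43° + 84.29°) = -169.72°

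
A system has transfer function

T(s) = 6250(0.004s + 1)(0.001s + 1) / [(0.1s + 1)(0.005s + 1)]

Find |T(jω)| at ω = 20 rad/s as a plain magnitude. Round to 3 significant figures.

At ω = 20 rad/s:
zero (1 + j20·0.004) = 1 + j0.08 → |·| ≈ 1.0032, ∠ ≈ 4.57°
zero (1 + j20·0.001) = 1 + j0.02 → |·| ≈ 1.0002, ∠ ≈ 1.15°
pole (1 + j20·0.1) = 1 + j2 → |·| ≈ 2.2361, ∠ ≈ 63.43°
pole (1 + j20·0.005) = 1 + j0.1 → |·| ≈ 1.005, ∠ ≈ 5.71°
|T| = 6250 · 1.0032 · 1.0002 / (2.2361 · 1.005) ≈ 2790.6

2.79e+03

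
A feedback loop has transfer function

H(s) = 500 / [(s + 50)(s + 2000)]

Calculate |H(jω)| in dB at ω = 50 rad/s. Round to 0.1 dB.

-49.0 dB

At s = jω = j50:
pole (s+50): 50 + j50 → |·| = √(50²+50²) = √5000 ≈ 70.711, ∠ = arctan(50/50) ≈ 45.00°
pole (s+2000): 2000 + j50 → |·| = √(2000²+50²) = √4002500 ≈ 2000.6, ∠ = arctan(50/2000) ≈ 1.43°
|H| = 500 / 1.4146e+05 ≈ 0.0035346
Gain = 20 log₁₀(0.0035346) ≈ -49.03 dB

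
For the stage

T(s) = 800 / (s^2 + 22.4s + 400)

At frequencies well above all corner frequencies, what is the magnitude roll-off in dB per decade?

Each pole contributes −20 dB/decade at high frequency; each zero contributes +20 dB/decade.
Net: 0 zero(s) − 2 pole(s) → -40 dB/decade.

-40 dB/decade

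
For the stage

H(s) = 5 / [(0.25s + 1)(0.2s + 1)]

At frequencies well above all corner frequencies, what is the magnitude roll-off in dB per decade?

Each pole contributes −20 dB/decade at high frequency; each zero contributes +20 dB/decade.
Net: 0 zero(s) − 2 pole(s) → -40 dB/decade.

-40 dB/decade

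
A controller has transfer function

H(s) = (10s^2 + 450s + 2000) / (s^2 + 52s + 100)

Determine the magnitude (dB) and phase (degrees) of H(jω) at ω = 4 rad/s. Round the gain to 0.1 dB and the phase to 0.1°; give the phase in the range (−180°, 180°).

21.2 dB, -23.6°

Substitute s = j4:
Numerator: 10(j4)^2 + 450(j4) + 2000 = 1840 + j1800
Denominator: (j4)^2 + 52(j4) + 100 = 84 + j208
|N| = √(1840² + 1800²) ≈ 2574, ∠N ≈ 44.37°
|D| = √(84² + 208²) ≈ 224.32, ∠D ≈ 68.01°
|H| = 2574 / 224.32 ≈ 11.475
Gain = 20 log₁₀(11.475) ≈ 21.20 dB
∠H = 44.37° − 68.01° = -23.64°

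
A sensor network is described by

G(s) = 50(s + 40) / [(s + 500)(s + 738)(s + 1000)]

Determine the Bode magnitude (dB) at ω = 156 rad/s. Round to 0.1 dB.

At s = jω = j156:
zero (s+40): 40 + j156 → |·| = √(40²+156²) = √25936 ≈ 161.05, ∠ = arctan(156/40) ≈ 75.62°
pole (s+500): 500 + j156 → |·| = √(500²+156²) = √274336 ≈ 523.77, ∠ = arctan(156/500) ≈ 17.33°
pole (s+738): 738 + j156 → |·| = √(738²+156²) = √568980 ≈ 754.31, ∠ = arctan(156/738) ≈ 11.94°
pole (s+1000): 1000 + j156 → |·| = √(1000²+156²) = √1024336 ≈ 1012.1, ∠ = arctan(156/1000) ≈ 8.87°
|G| = 50 · 161.05 / 3.9987e+08 ≈ 2.0138e-05
Gain = 20 log₁₀(2.0138e-05) ≈ -93.92 dB

-93.9 dB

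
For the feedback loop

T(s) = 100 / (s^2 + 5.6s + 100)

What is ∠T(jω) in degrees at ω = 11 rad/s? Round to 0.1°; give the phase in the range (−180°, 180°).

At s = jω = j11:
quadratic: (j11)² + 5.6·j11 + 100 = -21 + j61.6 → |·| ≈ 65.081, ∠ ≈ 108.82°
∠T = 0.00° − 108.82° = -108.82°

-108.8°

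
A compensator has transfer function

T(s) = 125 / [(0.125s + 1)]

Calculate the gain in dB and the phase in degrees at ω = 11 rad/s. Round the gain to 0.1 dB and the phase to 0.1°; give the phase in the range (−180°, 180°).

At ω = 11 rad/s:
pole (1 + j11·0.125) = 1 + j1.375 → |·| ≈ 1.7002, ∠ ≈ 53.97°
|T| = 125 · 1 / (1.7002) ≈ 73.521
Gain = 20 log₁₀(73.521) ≈ 37.33 dB
∠T = (0°) − (53.97°) = -53.97°

37.3 dB, -54.0°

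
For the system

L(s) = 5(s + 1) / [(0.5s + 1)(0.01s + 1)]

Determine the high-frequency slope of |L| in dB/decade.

Each pole contributes −20 dB/decade at high frequency; each zero contributes +20 dB/decade.
Net: 1 zero(s) − 2 pole(s) → -20 dB/decade.

-20 dB/decade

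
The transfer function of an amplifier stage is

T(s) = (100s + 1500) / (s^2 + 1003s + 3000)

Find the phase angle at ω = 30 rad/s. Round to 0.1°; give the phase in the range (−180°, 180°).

Substitute s = j30:
Numerator: 100(j30) + 1500 = 1500 + j3000
Denominator: (j30)^2 + 1003(j30) + 3000 = 2100 + j30090
|N| = √(1500² + 3000²) ≈ 3354.1, ∠N ≈ 63.43°
|D| = √(2100² + 30090²) ≈ 30163, ∠D ≈ 86.01°
∠T = 63.43° − 86.01° = -22.58°

-22.6°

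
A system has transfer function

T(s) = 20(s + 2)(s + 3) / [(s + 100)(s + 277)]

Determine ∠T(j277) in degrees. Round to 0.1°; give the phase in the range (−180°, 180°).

63.8°

At s = jω = j277:
zero (s+2): 2 + j277 → |·| = √(2²+277²) = √76733 ≈ 277.01, ∠ = arctan(277/2) ≈ 89.59°
zero (s+3): 3 + j277 → |·| = √(3²+277²) = √76738 ≈ 277.02, ∠ = arctan(277/3) ≈ 89.38°
pole (s+100): 100 + j277 → |·| = √(100²+277²) = √86729 ≈ 294.5, ∠ = arctan(277/100) ≈ 70.15°
pole (s+277): 277 + j277 → |·| = √(277²+277²) = √153458 ≈ 391.74, ∠ = arctan(277/277) ≈ 45.00°
∠T = 178.97° − 115.15° = 63.82°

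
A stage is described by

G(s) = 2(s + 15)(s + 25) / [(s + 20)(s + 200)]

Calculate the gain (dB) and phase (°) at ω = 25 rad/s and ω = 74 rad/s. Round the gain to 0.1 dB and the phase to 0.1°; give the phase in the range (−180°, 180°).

At s = jω = j25:
zero (s+15): 15 + j25 → |·| = √(15²+25²) = √850 ≈ 29.155, ∠ = arctan(25/15) ≈ 59.04°
zero (s+25): 25 + j25 → |·| = √(25²+25²) = √1250 ≈ 35.355, ∠ = arctan(25/25) ≈ 45.00°
pole (s+20): 20 + j25 → |·| = √(20²+25²) = √1025 ≈ 32.016, ∠ = arctan(25/20) ≈ 51.34°
pole (s+200): 200 + j25 → |·| = √(200²+25²) = √40625 ≈ 201.56, ∠ = arctan(25/200) ≈ 7.13°
|G| = 2 · 1030.8 / 6453.1 ≈ 0.31947
Gain = 20 log₁₀(0.31947) ≈ -9.91 dB
∠G = 104.04° − 58.47° = 45.57°

At s = jω = j74:
zero (s+15): 15 + j74 → |·| = √(15²+74²) = √5701 ≈ 75.505, ∠ = arctan(74/15) ≈ 78.54°
zero (s+25): 25 + j74 → |·| = √(25²+74²) = √6101 ≈ 78.109, ∠ = arctan(74/25) ≈ 71.33°
pole (s+20): 20 + j74 → |·| = √(20²+74²) = √5876 ≈ 76.655, ∠ = arctan(74/20) ≈ 74.88°
pole (s+200): 200 + j74 → |·| = √(200²+74²) = √45476 ≈ 213.25, ∠ = arctan(74/200) ≈ 20.30°
|G| = 2 · 5897.6 / 16347 ≈ 0.72155
Gain = 20 log₁₀(0.72155) ≈ -2.83 dB
∠G = 149.87° − 95.18° = 54.69°

ω = 25: -9.9 dB, 45.6°; ω = 74: -2.8 dB, 54.7°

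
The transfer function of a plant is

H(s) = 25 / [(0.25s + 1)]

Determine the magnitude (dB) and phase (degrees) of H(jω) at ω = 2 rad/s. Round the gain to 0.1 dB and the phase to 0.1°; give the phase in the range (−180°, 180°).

At ω = 2 rad/s:
pole (1 + j2·0.25) = 1 + j0.5 → |·| ≈ 1.118, ∠ ≈ 26.57°
|H| = 25 · 1 / (1.118) ≈ 22.361
Gain = 20 log₁₀(22.361) ≈ 26.99 dB
∠H = (0°) − (26.57°) = -26.57°

27.0 dB, -26.6°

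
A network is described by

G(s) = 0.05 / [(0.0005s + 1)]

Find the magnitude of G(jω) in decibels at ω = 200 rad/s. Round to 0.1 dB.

-26.1 dB

At ω = 200 rad/s:
pole (1 + j200·0.0005) = 1 + j0.1 → |·| ≈ 1.005, ∠ ≈ 5.71°
|G| = 0.05 · 1 / (1.005) ≈ 0.049751
Gain = 20 log₁₀(0.049751) ≈ -26.06 dB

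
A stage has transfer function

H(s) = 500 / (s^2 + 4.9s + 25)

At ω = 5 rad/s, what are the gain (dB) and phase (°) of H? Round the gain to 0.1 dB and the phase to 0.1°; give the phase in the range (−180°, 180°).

At s = jω = j5:
quadratic: (j5)² + 4.9·j5 + 25 = 0 + j24.5 → |·| ≈ 24.5, ∠ ≈ 90.00°
|H| = 500 / 24.5 ≈ 20.408
Gain = 20 log₁₀(20.408) ≈ 26.20 dB
∠H = 0.00° − 90.00° = -90.00°

26.2 dB, -90.0°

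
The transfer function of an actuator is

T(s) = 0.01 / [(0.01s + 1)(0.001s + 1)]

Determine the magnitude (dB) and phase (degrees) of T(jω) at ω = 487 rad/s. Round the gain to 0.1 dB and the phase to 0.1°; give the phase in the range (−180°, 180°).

-54.9 dB, -104.4°

At ω = 487 rad/s:
pole (1 + j487·0.01) = 1 + j4.87 → |·| ≈ 4.9716, ∠ ≈ 78.40°
pole (1 + j487·0.001) = 1 + j0.487 → |·| ≈ 1.1123, ∠ ≈ 25.97°
|T| = 0.01 · 1 / (4.9716 · 1.1123) ≈ 0.0018083
Gain = 20 log₁₀(0.0018083) ≈ -54.85 dB
∠T = (0°) − (78.40° + 25.97°) = -104.37°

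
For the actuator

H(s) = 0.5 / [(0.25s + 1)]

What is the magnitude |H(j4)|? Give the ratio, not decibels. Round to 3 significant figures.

At ω = 4 rad/s:
pole (1 + j4·0.25) = 1 + j1 → |·| ≈ 1.4142, ∠ ≈ 45.00°
|H| = 0.5 · 1 / (1.4142) ≈ 0.35356

0.354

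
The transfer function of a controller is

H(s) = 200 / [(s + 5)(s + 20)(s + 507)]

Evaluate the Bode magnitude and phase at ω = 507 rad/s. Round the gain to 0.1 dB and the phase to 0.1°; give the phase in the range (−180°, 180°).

-119.3 dB, 137.8°

At s = jω = j507:
pole (s+5): 5 + j507 → |·| = √(5²+507²) = √257074 ≈ 507.02, ∠ = arctan(507/5) ≈ 89.43°
pole (s+20): 20 + j507 → |·| = √(20²+507²) = √257449 ≈ 507.39, ∠ = arctan(507/20) ≈ 87.74°
pole (s+507): 507 + j507 → |·| = √(507²+507²) = √514098 ≈ 717.01, ∠ = arctan(507/507) ≈ 45.00°
|H| = 200 / 1.8446e+08 ≈ 1.0842e-06
Gain = 20 log₁₀(1.0842e-06) ≈ -119.30 dB
∠H = 0.00° − 222.17° = -222.17° ≡ 137.83° (principal value)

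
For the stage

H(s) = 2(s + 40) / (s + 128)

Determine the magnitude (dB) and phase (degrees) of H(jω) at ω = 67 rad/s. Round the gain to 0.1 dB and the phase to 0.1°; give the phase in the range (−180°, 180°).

0.7 dB, 31.5°

At s = jω = j67:
zero (s+40): 40 + j67 → |·| = √(40²+67²) = √6089 ≈ 78.032, ∠ = arctan(67/40) ≈ 59.16°
pole (s+128): 128 + j67 → |·| = √(128²+67²) = √20873 ≈ 144.47, ∠ = arctan(67/128) ≈ 27.63°
|H| = 2 · 78.032 / 144.47 ≈ 1.0803
Gain = 20 log₁₀(1.0803) ≈ 0.67 dB
∠H = 59.16° − 27.63° = 31.53°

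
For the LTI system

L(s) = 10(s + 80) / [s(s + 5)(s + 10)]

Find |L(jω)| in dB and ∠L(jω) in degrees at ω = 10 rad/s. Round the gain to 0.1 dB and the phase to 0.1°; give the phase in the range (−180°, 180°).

At s = jω = j10:
zero (s+80): 80 + j10 → |·| = √(80²+10²) = √6500 ≈ 80.623, ∠ = arctan(10/80) ≈ 7.13°
pole (s+5): 5 + j10 → |·| = √(5²+10²) = √125 ≈ 11.18, ∠ = arctan(10/5) ≈ 63.43°
pole (s+10): 10 + j10 → |·| = √(10²+10²) = √200 ≈ 14.142, ∠ = arctan(10/10) ≈ 45.00°
pole at origin: |s| = 10, ∠ = 90.00° (in denominator)
|L| = 10 · 80.623 / 1581.1 ≈ 0.50992
Gain = 20 log₁₀(0.50992) ≈ -5.85 dB
∠L = 7.13° − 198.43° = -191.30° ≡ 168.70° (principal value)

-5.9 dB, 168.7°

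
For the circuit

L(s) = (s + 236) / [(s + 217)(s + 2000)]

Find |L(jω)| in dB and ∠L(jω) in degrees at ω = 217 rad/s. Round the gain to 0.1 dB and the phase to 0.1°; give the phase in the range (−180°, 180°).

At s = jω = j217:
zero (s+236): 236 + j217 → |·| = √(236²+217²) = √102785 ≈ 320.6, ∠ = arctan(217/236) ≈ 42.60°
pole (s+217): 217 + j217 → |·| = √(217²+217²) = √94178 ≈ 306.88, ∠ = arctan(217/217) ≈ 45.00°
pole (s+2000): 2000 + j217 → |·| = √(2000²+217²) = √4047089 ≈ 2011.7, ∠ = arctan(217/2000) ≈ 6.19°
|L| = 1 · 320.6 / 6.1735e+05 ≈ 0.00051932
Gain = 20 log₁₀(0.00051932) ≈ -65.69 dB
∠L = 42.60° − 51.19° = -8.59°

-65.7 dB, -8.6°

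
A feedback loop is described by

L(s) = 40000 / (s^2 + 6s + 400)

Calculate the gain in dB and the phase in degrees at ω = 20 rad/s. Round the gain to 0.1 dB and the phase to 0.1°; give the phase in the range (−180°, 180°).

50.5 dB, -90.0°

At s = jω = j20:
quadratic: (j20)² + 6·j20 + 400 = 0 + j120 → |·| ≈ 120, ∠ ≈ 90.00°
|L| = 40000 / 120 ≈ 333.33
Gain = 20 log₁₀(333.33) ≈ 50.46 dB
∠L = 0.00° − 90.00° = -90.00°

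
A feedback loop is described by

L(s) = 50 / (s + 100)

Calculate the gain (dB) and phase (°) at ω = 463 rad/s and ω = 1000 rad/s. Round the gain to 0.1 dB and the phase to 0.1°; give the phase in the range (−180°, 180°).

At s = jω = j463:
pole (s+100): 100 + j463 → |·| = √(100²+463²) = √224369 ≈ 473.68, ∠ = arctan(463/100) ≈ 77.81°
|L| = 50 / 473.68 ≈ 0.10556
Gain = 20 log₁₀(0.10556) ≈ -19.53 dB
∠L = 0.00° − 77.81° = -77.81°

At s = jω = j1000:
pole (s+100): 100 + j1000 → |·| = √(100²+1000²) = √1010000 ≈ 1005, ∠ = arctan(1000/100) ≈ 84.29°
|L| = 50 / 1005 ≈ 0.049751
Gain = 20 log₁₀(0.049751) ≈ -26.06 dB
∠L = 0.00° − 84.29° = -84.29°

ω = 463: -19.5 dB, -77.8°; ω = 1000: -26.1 dB, -84.3°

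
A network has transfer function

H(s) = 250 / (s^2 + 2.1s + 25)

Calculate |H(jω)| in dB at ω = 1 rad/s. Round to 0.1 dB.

At s = jω = j1:
quadratic: (j1)² + 2.1·j1 + 25 = 24 + j2.1 → |·| ≈ 24.092, ∠ ≈ 5.00°
|H| = 250 / 24.092 ≈ 10.377
Gain = 20 log₁₀(10.377) ≈ 20.32 dB

20.3 dB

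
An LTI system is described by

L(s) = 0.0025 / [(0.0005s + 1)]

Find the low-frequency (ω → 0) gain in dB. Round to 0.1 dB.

L(0) = 0.0025 · 1 / 1 = 0.0025
20 log₁₀(0.0025) ≈ -52.04 dB

-52.0 dB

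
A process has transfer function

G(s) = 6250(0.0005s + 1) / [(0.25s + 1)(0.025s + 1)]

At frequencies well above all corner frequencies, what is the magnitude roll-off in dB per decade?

Each pole contributes −20 dB/decade at high frequency; each zero contributes +20 dB/decade.
Net: 1 zero(s) − 2 pole(s) → -20 dB/decade.

-20 dB/decade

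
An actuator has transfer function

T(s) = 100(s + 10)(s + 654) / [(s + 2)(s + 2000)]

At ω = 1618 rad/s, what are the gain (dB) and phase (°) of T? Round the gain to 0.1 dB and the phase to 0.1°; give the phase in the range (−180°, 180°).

36.6 dB, 28.7°

At s = jω = j1618:
zero (s+10): 10 + j1618 → |·| = √(10²+1618²) = √2618024 ≈ 1618, ∠ = arctan(1618/10) ≈ 89.65°
zero (s+654): 654 + j1618 → |·| = √(654²+1618²) = √3045640 ≈ 1745.2, ∠ = arctan(1618/654) ≈ 67.99°
pole (s+2): 2 + j1618 → |·| = √(2²+1618²) = √2617928 ≈ 1618, ∠ = arctan(1618/2) ≈ 89.93°
pole (s+2000): 2000 + j1618 → |·| = √(2000²+1618²) = √6617924 ≈ 2572.5, ∠ = arctan(1618/2000) ≈ 38.97°
|T| = 100 · 2.8237e+06 / 4.1623e+06 ≈ 67.84
Gain = 20 log₁₀(67.84) ≈ 36.63 dB
∠T = 157.64° − 128.90° = 28.74°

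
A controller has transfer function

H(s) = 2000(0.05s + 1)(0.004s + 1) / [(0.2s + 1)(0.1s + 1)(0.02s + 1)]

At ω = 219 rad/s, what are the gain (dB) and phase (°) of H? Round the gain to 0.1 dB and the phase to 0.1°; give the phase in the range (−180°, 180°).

At ω = 219 rad/s:
zero (1 + j219·0.05) = 1 + j10.95 → |·| ≈ 10.996, ∠ ≈ 84.78°
zero (1 + j219·0.004) = 1 + j0.876 → |·| ≈ 1.3294, ∠ ≈ 41.22°
pole (1 + j219·0.2) = 1 + j43.8 → |·| ≈ 43.811, ∠ ≈ 88.69°
pole (1 + j219·0.1) = 1 + j21.9 → |·| ≈ 21.923, ∠ ≈ 87.39°
pole (1 + j219·0.02) = 1 + j4.38 → |·| ≈ 4.4927, ∠ ≈ 77.14°
|H| = 2000 · 10.996 · 1.3294 / (43.811 · 21.923 · 4.4927) ≈ 6.7753
Gain = 20 log₁₀(6.7753) ≈ 16.62 dB
∠H = (84.78° + 41.22°) − (88.69° + 87.39° + 77.14°) = -127.22°

16.6 dB, -127.2°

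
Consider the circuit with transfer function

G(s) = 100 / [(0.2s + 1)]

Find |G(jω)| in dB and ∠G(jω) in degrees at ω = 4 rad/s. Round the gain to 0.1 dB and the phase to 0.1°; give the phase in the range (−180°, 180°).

At ω = 4 rad/s:
pole (1 + j4·0.2) = 1 + j0.8 → |·| ≈ 1.2806, ∠ ≈ 38.66°
|G| = 100 · 1 / (1.2806) ≈ 78.088
Gain = 20 log₁₀(78.088) ≈ 37.85 dB
∠G = (0°) − (38.66°) = -38.66°

37.9 dB, -38.7°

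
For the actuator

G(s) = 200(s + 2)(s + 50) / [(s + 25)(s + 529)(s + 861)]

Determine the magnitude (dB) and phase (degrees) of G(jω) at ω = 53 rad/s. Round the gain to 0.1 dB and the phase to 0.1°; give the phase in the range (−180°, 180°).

-30.8 dB, 60.5°

At s = jω = j53:
zero (s+2): 2 + j53 → |·| = √(2²+53²) = √2813 ≈ 53.038, ∠ = arctan(53/2) ≈ 87.84°
zero (s+50): 50 + j53 → |·| = √(50²+53²) = √5309 ≈ 72.863, ∠ = arctan(53/50) ≈ 46.67°
pole (s+25): 25 + j53 → |·| = √(25²+53²) = √3434 ≈ 58.6, ∠ = arctan(53/25) ≈ 64.75°
pole (s+529): 529 + j53 → |·| = √(529²+53²) = √282650 ≈ 531.65, ∠ = arctan(53/529) ≈ 5.72°
pole (s+861): 861 + j53 → |·| = √(861²+53²) = √744130 ≈ 862.63, ∠ = arctan(53/861) ≈ 3.52°
|G| = 200 · 3864.5 / 2.6875e+07 ≈ 0.028759
Gain = 20 log₁₀(0.028759) ≈ -30.82 dB
∠G = 134.51° − 73.99° = 60.52°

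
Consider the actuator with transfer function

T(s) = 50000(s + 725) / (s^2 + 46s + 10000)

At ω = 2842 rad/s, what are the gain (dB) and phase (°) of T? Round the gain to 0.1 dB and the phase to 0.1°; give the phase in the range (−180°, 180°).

At s = jω = j2842:
zero (s+725): 725 + j2842 → |·| = √(725²+2842²) = √8602589 ≈ 2933, ∠ = arctan(2842/725) ≈ 75.69°
quadratic: (j2842)² + 46·j2842 + 10000 = -8066964 + j130732 → |·| ≈ 8.068e+06, ∠ ≈ 179.07°
|T| = 50000 · 2933 / 8.068e+06 ≈ 18.177
Gain = 20 log₁₀(18.177) ≈ 25.19 dB
∠T = 75.69° − 179.07° = -103.38°

25.2 dB, -103.4°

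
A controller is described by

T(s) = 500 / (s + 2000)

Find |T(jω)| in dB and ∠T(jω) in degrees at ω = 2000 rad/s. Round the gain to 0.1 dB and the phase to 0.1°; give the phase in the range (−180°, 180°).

At s = jω = j2000:
pole (s+2000): 2000 + j2000 → |·| = √(2000²+2000²) = √8000000 ≈ 2828.4, ∠ = arctan(2000/2000) ≈ 45.00°
|T| = 500 / 2828.4 ≈ 0.17678
Gain = 20 log₁₀(0.17678) ≈ -15.05 dB
∠T = 0.00° − 45.00° = -45.00°

-15.1 dB, -45.0°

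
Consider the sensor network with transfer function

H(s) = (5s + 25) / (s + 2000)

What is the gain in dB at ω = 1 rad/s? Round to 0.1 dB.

Substitute s = j1:
Numerator: 5(j1) + 25 = 25 + j5
Denominator: (j1) + 2000 = 2000 + j1
|N| = √(25² + 5²) ≈ 25.495, ∠N ≈ 11.31°
|D| = √(2000² + 1²) ≈ 2000, ∠D ≈ 0.03°
|H| = 25.495 / 2000 ≈ 0.012748
Gain = 20 log₁₀(0.012748) ≈ -37.89 dB

-37.9 dB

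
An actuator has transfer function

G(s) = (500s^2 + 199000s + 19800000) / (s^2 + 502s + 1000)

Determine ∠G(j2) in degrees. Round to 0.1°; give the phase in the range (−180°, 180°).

Substitute s = j2:
Numerator: 500(j2)^2 + 199000(j2) + 19800000 = 19798000 + j398000
Denominator: (j2)^2 + 502(j2) + 1000 = 996 + j1004
|N| = √(19798000² + 398000²) ≈ 1.9802e+07, ∠N ≈ 1.15°
|D| = √(996² + 1004²) ≈ 1414.2, ∠D ≈ 45.23°
∠G = 1.15° − 45.23° = -44.08°

-44.1°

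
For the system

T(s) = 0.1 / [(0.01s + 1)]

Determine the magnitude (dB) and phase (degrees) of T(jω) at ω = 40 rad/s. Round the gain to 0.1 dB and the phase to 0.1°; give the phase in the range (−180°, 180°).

-20.6 dB, -21.8°

At ω = 40 rad/s:
pole (1 + j40·0.01) = 1 + j0.4 → |·| ≈ 1.077, ∠ ≈ 21.80°
|T| = 0.1 · 1 / (1.077) ≈ 0.092851
Gain = 20 log₁₀(0.092851) ≈ -20.64 dB
∠T = (0°) − (21.80°) = -21.80°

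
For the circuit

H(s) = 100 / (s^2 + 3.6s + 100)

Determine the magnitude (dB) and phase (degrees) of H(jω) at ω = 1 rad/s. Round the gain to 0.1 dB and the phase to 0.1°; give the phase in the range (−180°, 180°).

0.1 dB, -2.1°

At s = jω = j1:
quadratic: (j1)² + 3.6·j1 + 100 = 99 + j3.6 → |·| ≈ 99.065, ∠ ≈ 2.08°
|H| = 100 / 99.065 ≈ 1.0094
Gain = 20 log₁₀(1.0094) ≈ 0.08 dB
∠H = 0.00° − 2.08° = -2.08°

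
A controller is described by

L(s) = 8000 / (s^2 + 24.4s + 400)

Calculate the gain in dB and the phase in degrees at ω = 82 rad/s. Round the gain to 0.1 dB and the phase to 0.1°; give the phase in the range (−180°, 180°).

1.6 dB, -162.4°

At s = jω = j82:
quadratic: (j82)² + 24.4·j82 + 400 = -6324 + j2000.8 → |·| ≈ 6633, ∠ ≈ 162.44°
|L| = 8000 / 6633 ≈ 1.2061
Gain = 20 log₁₀(1.2061) ≈ 1.63 dB
∠L = 0.00° − 162.44° = -162.44°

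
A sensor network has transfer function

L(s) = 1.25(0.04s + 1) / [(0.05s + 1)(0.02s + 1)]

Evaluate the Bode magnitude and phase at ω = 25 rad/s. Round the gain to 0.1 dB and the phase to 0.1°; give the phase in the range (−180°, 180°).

-0.1 dB, -32.9°

At ω = 25 rad/s:
zero (1 + j25·0.04) = 1 + j1 → |·| ≈ 1.4142, ∠ ≈ 45.00°
pole (1 + j25·0.05) = 1 + j1.25 → |·| ≈ 1.6008, ∠ ≈ 51.34°
pole (1 + j25·0.02) = 1 + j0.5 → |·| ≈ 1.118, ∠ ≈ 26.57°
|L| = 1.25 · 1.4142 / (1.6008 · 1.118) ≈ 0.98774
Gain = 20 log₁₀(0.98774) ≈ -0.11 dB
∠L = (45.00°) − (51.34° + 26.57°) = -32.91°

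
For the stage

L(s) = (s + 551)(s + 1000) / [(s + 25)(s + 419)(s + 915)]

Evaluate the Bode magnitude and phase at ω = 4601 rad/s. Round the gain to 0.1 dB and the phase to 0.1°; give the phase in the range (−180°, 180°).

At s = jω = j4601:
zero (s+551): 551 + j4601 → |·| = √(551²+4601²) = √21472802 ≈ 4633.9, ∠ = arctan(4601/551) ≈ 83.17°
zero (s+1000): 1000 + j4601 → |·| = √(1000²+4601²) = √22169201 ≈ 4708.4, ∠ = arctan(4601/1000) ≈ 77.74°
pole (s+25): 25 + j4601 → |·| = √(25²+4601²) = √21169826 ≈ 4601.1, ∠ = arctan(4601/25) ≈ 89.69°
pole (s+419): 419 + j4601 → |·| = √(419²+4601²) = √21344762 ≈ 4620, ∠ = arctan(4601/419) ≈ 84.80°
pole (s+915): 915 + j4601 → |·| = √(915²+4601²) = √22006426 ≈ 4691.1, ∠ = arctan(4601/915) ≈ 78.75°
|L| = 1 · 2.1818e+07 / 9.9719e+10 ≈ 0.00021879
Gain = 20 log₁₀(0.00021879) ≈ -73.20 dB
∠L = 160.91° − 253.24° = -92.33°

-73.2 dB, -92.3°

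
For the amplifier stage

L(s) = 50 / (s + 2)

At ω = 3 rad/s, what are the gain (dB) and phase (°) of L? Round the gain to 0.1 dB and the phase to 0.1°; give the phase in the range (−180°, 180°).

22.8 dB, -56.3°

At s = jω = j3:
pole (s+2): 2 + j3 → |·| = √(2²+3²) = √13 ≈ 3.6056, ∠ = arctan(3/2) ≈ 56.31°
|L| = 50 / 3.6056 ≈ 13.867
Gain = 20 log₁₀(13.867) ≈ 22.84 dB
∠L = 0.00° − 56.31° = -56.31°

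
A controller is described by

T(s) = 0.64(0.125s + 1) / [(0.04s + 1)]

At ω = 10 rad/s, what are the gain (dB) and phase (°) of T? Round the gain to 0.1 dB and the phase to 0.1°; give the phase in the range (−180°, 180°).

At ω = 10 rad/s:
zero (1 + j10·0.125) = 1 + j1.25 → |·| ≈ 1.6008, ∠ ≈ 51.34°
pole (1 + j10·0.04) = 1 + j0.4 → |·| ≈ 1.077, ∠ ≈ 21.80°
|T| = 0.64 · 1.6008 / (1.077) ≈ 0.95126
Gain = 20 log₁₀(0.95126) ≈ -0.43 dB
∠T = (51.34°) − (21.80°) = 29.54°

-0.4 dB, 29.5°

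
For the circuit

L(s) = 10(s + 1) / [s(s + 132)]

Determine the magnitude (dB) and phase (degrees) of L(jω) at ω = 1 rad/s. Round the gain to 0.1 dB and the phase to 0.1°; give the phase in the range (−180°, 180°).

-19.4 dB, -45.4°

At s = jω = j1:
zero (s+1): 1 + j1 → |·| = √(1²+1²) = √2 ≈ 1.4142, ∠ = arctan(1/1) ≈ 45.00°
pole (s+132): 132 + j1 → |·| = √(132²+1²) = √17425 ≈ 132, ∠ = arctan(1/132) ≈ 0.43°
pole at origin: |s| = 1, ∠ = 90.00° (in denominator)
|L| = 10 · 1.4142 / 132 ≈ 0.10714
Gain = 20 log₁₀(0.10714) ≈ -19.40 dB
∠L = 45.00° − 90.43° = -45.43°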